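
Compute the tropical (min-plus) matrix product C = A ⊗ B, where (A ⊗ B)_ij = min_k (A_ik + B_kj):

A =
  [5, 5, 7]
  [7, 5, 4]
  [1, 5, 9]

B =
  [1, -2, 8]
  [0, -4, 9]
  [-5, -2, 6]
A ⊗ B =
  [2, 1, 13]
  [-1, 1, 10]
  [2, -1, 9]

Apply the min-plus product entry-by-entry:
  C[0][0] = min over k of (A[0][0] + B[0][0] = 5 + 1 = 6, A[0][1] + B[1][0] = 5 + 0 = 5, A[0][2] + B[2][0] = 7 + -5 = 2) = 2 (attained at k = 2)
  C[0][1] = min over k of (A[0][0] + B[0][1] = 5 + -2 = 3, A[0][1] + B[1][1] = 5 + -4 = 1, A[0][2] + B[2][1] = 7 + -2 = 5) = 1 (attained at k = 1)
  C[0][2] = min over k of (A[0][0] + B[0][2] = 5 + 8 = 13, A[0][1] + B[1][2] = 5 + 9 = 14, A[0][2] + B[2][2] = 7 + 6 = 13) = 13 (attained at k = 0)
  C[1][0] = min over k of (A[1][0] + B[0][0] = 7 + 1 = 8, A[1][1] + B[1][0] = 5 + 0 = 5, A[1][2] + B[2][0] = 4 + -5 = -1) = -1 (attained at k = 2)
  C[1][1] = min over k of (A[1][0] + B[0][1] = 7 + -2 = 5, A[1][1] + B[1][1] = 5 + -4 = 1, A[1][2] + B[2][1] = 4 + -2 = 2) = 1 (attained at k = 1)
  C[1][2] = min over k of (A[1][0] + B[0][2] = 7 + 8 = 15, A[1][1] + B[1][2] = 5 + 9 = 14, A[1][2] + B[2][2] = 4 + 6 = 10) = 10 (attained at k = 2)
  C[2][0] = min over k of (A[2][0] + B[0][0] = 1 + 1 = 2, A[2][1] + B[1][0] = 5 + 0 = 5, A[2][2] + B[2][0] = 9 + -5 = 4) = 2 (attained at k = 0)
  C[2][1] = min over k of (A[2][0] + B[0][1] = 1 + -2 = -1, A[2][1] + B[1][1] = 5 + -4 = 1, A[2][2] + B[2][1] = 9 + -2 = 7) = -1 (attained at k = 0)
  C[2][2] = min over k of (A[2][0] + B[0][2] = 1 + 8 = 9, A[2][1] + B[1][2] = 5 + 9 = 14, A[2][2] + B[2][2] = 9 + 6 = 15) = 9 (attained at k = 0)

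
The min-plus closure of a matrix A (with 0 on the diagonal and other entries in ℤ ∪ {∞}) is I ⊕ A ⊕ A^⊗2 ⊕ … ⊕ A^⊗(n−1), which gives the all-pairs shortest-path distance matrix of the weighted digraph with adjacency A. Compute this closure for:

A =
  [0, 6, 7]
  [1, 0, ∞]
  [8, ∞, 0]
Closure =
  [0, 6, 7]
  [1, 0, 8]
  [8, 14, 0]

This is the Floyd-Warshall all-pairs shortest-path computation. For each intermediate vertex k = 0, 1, …, 2, update dist[i][j] ← min(dist[i][j], dist[i][k] + dist[k][j]). The final matrix gives, for each (i, j), the minimum total weight of any directed path from i to j (possibly empty when i = j).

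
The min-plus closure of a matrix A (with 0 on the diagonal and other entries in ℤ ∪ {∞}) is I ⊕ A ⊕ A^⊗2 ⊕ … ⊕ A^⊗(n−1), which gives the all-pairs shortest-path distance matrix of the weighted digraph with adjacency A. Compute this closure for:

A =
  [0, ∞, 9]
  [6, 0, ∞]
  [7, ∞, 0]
Closure =
  [0, ∞, 9]
  [6, 0, 15]
  [7, ∞, 0]

This is the Floyd-Warshall all-pairs shortest-path computation. For each intermediate vertex k = 0, 1, …, 2, update dist[i][j] ← min(dist[i][j], dist[i][k] + dist[k][j]). The final matrix gives, for each (i, j), the minimum total weight of any directed path from i to j (possibly empty when i = j).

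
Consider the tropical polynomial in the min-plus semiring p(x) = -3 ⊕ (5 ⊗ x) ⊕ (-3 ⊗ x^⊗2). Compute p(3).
p(3) = -3

A tropical monomial a ⊗ x^⊗i evaluates to a + i · x. Evaluating each term at x = 3:
  Term 0 contributes -3 + 0 · 3 = -3
  Term 1 contributes 5 + 1 · 3 = 8
  Term 2 contributes -3 + 2 · 3 = 3
p(3) = ⊕ of these = min[-3, 8, 3] = -3.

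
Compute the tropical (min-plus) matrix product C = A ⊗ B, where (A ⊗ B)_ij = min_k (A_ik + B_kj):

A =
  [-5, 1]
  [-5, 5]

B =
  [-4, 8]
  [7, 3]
A ⊗ B =
  [-9, 3]
  [-9, 3]

Apply the min-plus product entry-by-entry:
  C[0][0] = min over k of (A[0][0] + B[0][0] = -5 + -4 = -9, A[0][1] + B[1][0] = 1 + 7 = 8) = -9 (attained at k = 0)
  C[0][1] = min over k of (A[0][0] + B[0][1] = -5 + 8 = 3, A[0][1] + B[1][1] = 1 + 3 = 4) = 3 (attained at k = 0)
  C[1][0] = min over k of (A[1][0] + B[0][0] = -5 + -4 = -9, A[1][1] + B[1][0] = 5 + 7 = 12) = -9 (attained at k = 0)
  C[1][1] = min over k of (A[1][0] + B[0][1] = -5 + 8 = 3, A[1][1] + B[1][1] = 5 + 3 = 8) = 3 (attained at k = 0)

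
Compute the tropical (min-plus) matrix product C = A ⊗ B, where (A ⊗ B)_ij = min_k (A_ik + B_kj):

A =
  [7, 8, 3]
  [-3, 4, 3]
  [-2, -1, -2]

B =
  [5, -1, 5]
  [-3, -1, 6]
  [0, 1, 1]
A ⊗ B =
  [3, 4, 4]
  [1, -4, 2]
  [-4, -3, -1]

Apply the min-plus product entry-by-entry:
  C[0][0] = min over k of (A[0][0] + B[0][0] = 7 + 5 = 12, A[0][1] + B[1][0] = 8 + -3 = 5, A[0][2] + B[2][0] = 3 + 0 = 3) = 3 (attained at k = 2)
  C[0][1] = min over k of (A[0][0] + B[0][1] = 7 + -1 = 6, A[0][1] + B[1][1] = 8 + -1 = 7, A[0][2] + B[2][1] = 3 + 1 = 4) = 4 (attained at k = 2)
  C[0][2] = min over k of (A[0][0] + B[0][2] = 7 + 5 = 12, A[0][1] + B[1][2] = 8 + 6 = 14, A[0][2] + B[2][2] = 3 + 1 = 4) = 4 (attained at k = 2)
  C[1][0] = min over k of (A[1][0] + B[0][0] = -3 + 5 = 2, A[1][1] + B[1][0] = 4 + -3 = 1, A[1][2] + B[2][0] = 3 + 0 = 3) = 1 (attained at k = 1)
  C[1][1] = min over k of (A[1][0] + B[0][1] = -3 + -1 = -4, A[1][1] + B[1][1] = 4 + -1 = 3, A[1][2] + B[2][1] = 3 + 1 = 4) = -4 (attained at k = 0)
  C[1][2] = min over k of (A[1][0] + B[0][2] = -3 + 5 = 2, A[1][1] + B[1][2] = 4 + 6 = 10, A[1][2] + B[2][2] = 3 + 1 = 4) = 2 (attained at k = 0)
  C[2][0] = min over k of (A[2][0] + B[0][0] = -2 + 5 = 3, A[2][1] + B[1][0] = -1 + -3 = -4, A[2][2] + B[2][0] = -2 + 0 = -2) = -4 (attained at k = 1)
  C[2][1] = min over k of (A[2][0] + B[0][1] = -2 + -1 = -3, A[2][1] + B[1][1] = -1 + -1 = -2, A[2][2] + B[2][1] = -2 + 1 = -1) = -3 (attained at k = 0)
  C[2][2] = min over k of (A[2][0] + B[0][2] = -2 + 5 = 3, A[2][1] + B[1][2] = -1 + 6 = 5, A[2][2] + B[2][2] = -2 + 1 = -1) = -1 (attained at k = 2)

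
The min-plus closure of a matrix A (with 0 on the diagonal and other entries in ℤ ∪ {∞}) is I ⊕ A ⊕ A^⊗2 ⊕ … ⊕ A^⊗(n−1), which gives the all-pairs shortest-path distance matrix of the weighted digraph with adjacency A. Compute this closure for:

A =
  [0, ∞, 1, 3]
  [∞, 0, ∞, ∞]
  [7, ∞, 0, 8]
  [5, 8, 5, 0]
Closure =
  [0, 11, 1, 3]
  [∞, 0, ∞, ∞]
  [7, 16, 0, 8]
  [5, 8, 5, 0]

This is the Floyd-Warshall all-pairs shortest-path computation. For each intermediate vertex k = 0, 1, …, 3, update dist[i][j] ← min(dist[i][j], dist[i][k] + dist[k][j]). The final matrix gives, for each (i, j), the minimum total weight of any directed path from i to j (possibly empty when i = j).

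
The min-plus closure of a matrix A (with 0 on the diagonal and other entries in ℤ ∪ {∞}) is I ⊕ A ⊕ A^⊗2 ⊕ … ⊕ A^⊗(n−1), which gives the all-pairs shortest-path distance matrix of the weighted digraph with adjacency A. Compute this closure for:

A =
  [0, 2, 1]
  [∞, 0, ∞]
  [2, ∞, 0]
Closure =
  [0, 2, 1]
  [∞, 0, ∞]
  [2, 4, 0]

This is the Floyd-Warshall all-pairs shortest-path computation. For each intermediate vertex k = 0, 1, …, 2, update dist[i][j] ← min(dist[i][j], dist[i][k] + dist[k][j]). The final matrix gives, for each (i, j), the minimum total weight of any directed path from i to j (possibly empty when i = j).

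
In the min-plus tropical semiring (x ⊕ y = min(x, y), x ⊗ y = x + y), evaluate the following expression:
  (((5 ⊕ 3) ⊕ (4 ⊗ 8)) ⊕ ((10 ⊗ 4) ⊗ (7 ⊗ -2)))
(((5 ⊕ 3) ⊕ (4 ⊗ 8)) ⊕ ((10 ⊗ 4) ⊗ (7 ⊗ -2))) = 3

Expand innermost to outermost. Recall ⊕ takes the minimum of its arguments and ⊗ takes their sum. Working out the expression (((5 ⊕ 3) ⊕ (4 ⊗ 8)) ⊕ ((10 ⊗ 4) ⊗ (7 ⊗ -2))) gives 3.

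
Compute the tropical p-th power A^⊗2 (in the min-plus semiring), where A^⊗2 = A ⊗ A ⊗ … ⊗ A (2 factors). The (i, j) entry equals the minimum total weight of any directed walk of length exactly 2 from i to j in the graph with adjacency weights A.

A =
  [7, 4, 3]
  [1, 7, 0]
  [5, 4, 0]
A^⊗2 =
  [5, 7, 3]
  [5, 4, 0]
  [5, 4, 0]

Each entry (A^⊗2)_ij equals the minimum over all length-2 walks i = v_0 → v_1 → … → v_2 = j of Σ_t A[v_t][v_{t+1}]. For example, for (i, j) = (0, 2) we minimise over 3 possible intermediate vertex sequences; the minimum is 3, attained along the walk 0 → 2 → 2.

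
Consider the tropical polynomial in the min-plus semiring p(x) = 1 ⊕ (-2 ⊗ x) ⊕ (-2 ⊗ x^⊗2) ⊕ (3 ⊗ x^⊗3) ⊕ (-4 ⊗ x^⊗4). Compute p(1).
p(1) = -1

A tropical monomial a ⊗ x^⊗i evaluates to a + i · x. Evaluating each term at x = 1:
  Term 0 contributes 1 + 0 · 1 = 1
  Term 1 contributes -2 + 1 · 1 = -1
  Term 2 contributes -2 + 2 · 1 = 0
  Term 3 contributes 3 + 3 · 1 = 6
  Term 4 contributes -4 + 4 · 1 = 0
p(1) = ⊕ of these = min[1, -1, 0, 6, 0] = -1.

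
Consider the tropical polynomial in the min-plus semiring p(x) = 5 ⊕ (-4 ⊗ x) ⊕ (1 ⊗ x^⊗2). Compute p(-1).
p(-1) = -5

A tropical monomial a ⊗ x^⊗i evaluates to a + i · x. Evaluating each term at x = -1:
  Term 0 contributes 5 + 0 · -1 = 5
  Term 1 contributes -4 + 1 · -1 = -5
  Term 2 contributes 1 + 2 · -1 = -1
p(-1) = ⊕ of these = min[5, -5, -1] = -5.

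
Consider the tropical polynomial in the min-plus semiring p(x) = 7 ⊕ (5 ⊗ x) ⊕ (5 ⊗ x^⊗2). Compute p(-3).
p(-3) = -1

A tropical monomial a ⊗ x^⊗i evaluates to a + i · x. Evaluating each term at x = -3:
  Term 0 contributes 7 + 0 · -3 = 7
  Term 1 contributes 5 + 1 · -3 = 2
  Term 2 contributes 5 + 2 · -3 = -1
p(-3) = ⊕ of these = min[7, 2, -1] = -1.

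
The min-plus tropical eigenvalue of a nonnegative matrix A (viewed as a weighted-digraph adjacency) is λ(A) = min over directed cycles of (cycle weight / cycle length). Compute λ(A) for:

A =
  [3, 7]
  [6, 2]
λ(A) = 2

Enumerate directed cycles and compute their means (weight / length). Sample:
  cycle 0 → 0: weight = 3, length = 1, mean = 3/1 ≈ 3.000
  cycle 1 → 1: weight = 2, length = 1, mean = 2/1 ≈ 2.000
  cycle 0 → 1 → 0: weight = 13, length = 2, mean = 13/2 ≈ 6.500
  cycle 1 → 0 → 1: weight = 13, length = 2, mean = 13/2 ≈ 6.500
Minimum mean = 2.000, attained e.g. along the cycle 1 → 1 with weight 2 and length 1. So λ(A) = 2/1 = 2.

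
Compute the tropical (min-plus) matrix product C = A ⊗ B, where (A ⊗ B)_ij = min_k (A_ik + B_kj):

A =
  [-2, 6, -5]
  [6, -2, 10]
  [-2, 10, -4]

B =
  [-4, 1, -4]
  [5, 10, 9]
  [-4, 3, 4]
A ⊗ B =
  [-9, -2, -6]
  [2, 7, 2]
  [-8, -1, -6]

Apply the min-plus product entry-by-entry:
  C[0][0] = min over k of (A[0][0] + B[0][0] = -2 + -4 = -6, A[0][1] + B[1][0] = 6 + 5 = 11, A[0][2] + B[2][0] = -5 + -4 = -9) = -9 (attained at k = 2)
  C[0][1] = min over k of (A[0][0] + B[0][1] = -2 + 1 = -1, A[0][1] + B[1][1] = 6 + 10 = 16, A[0][2] + B[2][1] = -5 + 3 = -2) = -2 (attained at k = 2)
  C[0][2] = min over k of (A[0][0] + B[0][2] = -2 + -4 = -6, A[0][1] + B[1][2] = 6 + 9 = 15, A[0][2] + B[2][2] = -5 + 4 = -1) = -6 (attained at k = 0)
  C[1][0] = min over k of (A[1][0] + B[0][0] = 6 + -4 = 2, A[1][1] + B[1][0] = -2 + 5 = 3, A[1][2] + B[2][0] = 10 + -4 = 6) = 2 (attained at k = 0)
  C[1][1] = min over k of (A[1][0] + B[0][1] = 6 + 1 = 7, A[1][1] + B[1][1] = -2 + 10 = 8, A[1][2] + B[2][1] = 10 + 3 = 13) = 7 (attained at k = 0)
  C[1][2] = min over k of (A[1][0] + B[0][2] = 6 + -4 = 2, A[1][1] + B[1][2] = -2 + 9 = 7, A[1][2] + B[2][2] = 10 + 4 = 14) = 2 (attained at k = 0)
  C[2][0] = min over k of (A[2][0] + B[0][0] = -2 + -4 = -6, A[2][1] + B[1][0] = 10 + 5 = 15, A[2][2] + B[2][0] = -4 + -4 = -8) = -8 (attained at k = 2)
  C[2][1] = min over k of (A[2][0] + B[0][1] = -2 + 1 = -1, A[2][1] + B[1][1] = 10 + 10 = 20, A[2][2] + B[2][1] = -4 + 3 = -1) = -1 (attained at k = 0)
  C[2][2] = min over k of (A[2][0] + B[0][2] = -2 + -4 = -6, A[2][1] + B[1][2] = 10 + 9 = 19, A[2][2] + B[2][2] = -4 + 4 = 0) = -6 (attained at k = 0)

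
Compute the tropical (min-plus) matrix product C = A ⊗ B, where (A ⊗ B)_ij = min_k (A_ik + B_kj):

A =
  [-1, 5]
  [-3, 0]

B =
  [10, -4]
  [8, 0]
A ⊗ B =
  [9, -5]
  [7, -7]

Apply the min-plus product entry-by-entry:
  C[0][0] = min over k of (A[0][0] + B[0][0] = -1 + 10 = 9, A[0][1] + B[1][0] = 5 + 8 = 13) = 9 (attained at k = 0)
  C[0][1] = min over k of (A[0][0] + B[0][1] = -1 + -4 = -5, A[0][1] + B[1][1] = 5 + 0 = 5) = -5 (attained at k = 0)
  C[1][0] = min over k of (A[1][0] + B[0][0] = -3 + 10 = 7, A[1][1] + B[1][0] = 0 + 8 = 8) = 7 (attained at k = 0)
  C[1][1] = min over k of (A[1][0] + B[0][1] = -3 + -4 = -7, A[1][1] + B[1][1] = 0 + 0 = 0) = -7 (attained at k = 0)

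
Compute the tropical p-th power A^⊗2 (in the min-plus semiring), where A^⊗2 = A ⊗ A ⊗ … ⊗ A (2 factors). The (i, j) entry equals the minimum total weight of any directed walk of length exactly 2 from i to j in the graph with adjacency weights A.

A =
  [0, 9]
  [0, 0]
A^⊗2 =
  [0, 9]
  [0, 0]

Each entry (A^⊗2)_ij equals the minimum over all length-2 walks i = v_0 → v_1 → … → v_2 = j of Σ_t A[v_t][v_{t+1}]. For example, for (i, j) = (0, 1) we minimise over 2 possible intermediate vertex sequences; the minimum is 9, attained along the walk 0 → 0 → 1.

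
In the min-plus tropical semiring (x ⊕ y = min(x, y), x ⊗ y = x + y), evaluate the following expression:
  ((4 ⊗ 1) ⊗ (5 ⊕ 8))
((4 ⊗ 1) ⊗ (5 ⊕ 8)) = 10

Expand innermost to outermost. Recall ⊕ takes the minimum of its arguments and ⊗ takes their sum. Working out the expression ((4 ⊗ 1) ⊗ (5 ⊕ 8)) gives 10.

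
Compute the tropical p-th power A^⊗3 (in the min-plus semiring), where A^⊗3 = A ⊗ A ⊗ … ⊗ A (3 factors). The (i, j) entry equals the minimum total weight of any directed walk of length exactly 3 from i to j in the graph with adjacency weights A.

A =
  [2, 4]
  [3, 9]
A^⊗3 =
  [6, 8]
  [7, 9]

Each entry (A^⊗3)_ij equals the minimum over all length-3 walks i = v_0 → v_1 → … → v_3 = j of Σ_t A[v_t][v_{t+1}]. For example, for (i, j) = (0, 1) we minimise over 4 possible intermediate vertex sequences; the minimum is 8, attained along the walk 0 → 0 → 0 → 1.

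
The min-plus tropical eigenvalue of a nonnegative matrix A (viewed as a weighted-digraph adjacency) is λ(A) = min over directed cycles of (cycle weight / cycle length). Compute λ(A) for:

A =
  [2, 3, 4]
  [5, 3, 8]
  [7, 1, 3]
λ(A) = 2

Enumerate directed cycles and compute their means (weight / length). Sample:
  cycle 0 → 0: weight = 2, length = 1, mean = 2/1 ≈ 2.000
  cycle 1 → 1: weight = 3, length = 1, mean = 3/1 ≈ 3.000
  cycle 2 → 2: weight = 3, length = 1, mean = 3/1 ≈ 3.000
  cycle 0 → 1 → 0: weight = 8, length = 2, mean = 8/2 ≈ 4.000
  cycle 0 → 2 → 0: weight = 11, length = 2, mean = 11/2 ≈ 5.500
  cycle 1 → 0 → 1: weight = 8, length = 2, mean = 8/2 ≈ 4.000
Minimum mean = 2.000, attained e.g. along the cycle 0 → 0 with weight 2 and length 1. So λ(A) = 2/1 = 2.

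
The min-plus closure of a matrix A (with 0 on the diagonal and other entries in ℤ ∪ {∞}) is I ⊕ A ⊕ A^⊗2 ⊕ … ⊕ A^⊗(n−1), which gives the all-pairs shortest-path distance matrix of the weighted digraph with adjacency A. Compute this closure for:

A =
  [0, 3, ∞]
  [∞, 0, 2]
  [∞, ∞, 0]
Closure =
  [0, 3, 5]
  [∞, 0, 2]
  [∞, ∞, 0]

This is the Floyd-Warshall all-pairs shortest-path computation. For each intermediate vertex k = 0, 1, …, 2, update dist[i][j] ← min(dist[i][j], dist[i][k] + dist[k][j]). The final matrix gives, for each (i, j), the minimum total weight of any directed path from i to j (possibly empty when i = j).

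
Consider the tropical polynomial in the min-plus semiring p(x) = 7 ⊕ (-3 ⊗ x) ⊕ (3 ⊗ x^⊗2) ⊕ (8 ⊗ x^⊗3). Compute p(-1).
p(-1) = -4

A tropical monomial a ⊗ x^⊗i evaluates to a + i · x. Evaluating each term at x = -1:
  Term 0 contributes 7 + 0 · -1 = 7
  Term 1 contributes -3 + 1 · -1 = -4
  Term 2 contributes 3 + 2 · -1 = 1
  Term 3 contributes 8 + 3 · -1 = 5
p(-1) = ⊕ of these = min[7, -4, 1, 5] = -4.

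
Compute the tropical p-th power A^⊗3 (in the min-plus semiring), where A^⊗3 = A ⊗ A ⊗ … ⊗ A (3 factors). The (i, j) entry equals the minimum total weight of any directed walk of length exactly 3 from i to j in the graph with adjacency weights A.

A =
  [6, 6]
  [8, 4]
A^⊗3 =
  [18, 14]
  [16, 12]

Each entry (A^⊗3)_ij equals the minimum over all length-3 walks i = v_0 → v_1 → … → v_3 = j of Σ_t A[v_t][v_{t+1}]. For example, for (i, j) = (0, 1) we minimise over 4 possible intermediate vertex sequences; the minimum is 14, attained along the walk 0 → 1 → 1 → 1.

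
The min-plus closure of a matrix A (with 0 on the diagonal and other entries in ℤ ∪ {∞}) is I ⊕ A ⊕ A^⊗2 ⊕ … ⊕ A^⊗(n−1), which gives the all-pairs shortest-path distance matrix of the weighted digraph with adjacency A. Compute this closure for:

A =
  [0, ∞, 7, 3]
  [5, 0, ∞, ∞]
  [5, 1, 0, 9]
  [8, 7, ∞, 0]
Closure =
  [0, 8, 7, 3]
  [5, 0, 12, 8]
  [5, 1, 0, 8]
  [8, 7, 15, 0]

This is the Floyd-Warshall all-pairs shortest-path computation. For each intermediate vertex k = 0, 1, …, 3, update dist[i][j] ← min(dist[i][j], dist[i][k] + dist[k][j]). The final matrix gives, for each (i, j), the minimum total weight of any directed path from i to j (possibly empty when i = j).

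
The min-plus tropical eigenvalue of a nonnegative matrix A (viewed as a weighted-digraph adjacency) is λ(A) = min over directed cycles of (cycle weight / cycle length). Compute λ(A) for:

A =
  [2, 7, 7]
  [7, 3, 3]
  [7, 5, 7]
λ(A) = 2

Enumerate directed cycles and compute their means (weight / length). Sample:
  cycle 0 → 0: weight = 2, length = 1, mean = 2/1 ≈ 2.000
  cycle 1 → 1: weight = 3, length = 1, mean = 3/1 ≈ 3.000
  cycle 2 → 2: weight = 7, length = 1, mean = 7/1 ≈ 7.000
  cycle 0 → 1 → 0: weight = 14, length = 2, mean = 14/2 ≈ 7.000
  cycle 0 → 2 → 0: weight = 14, length = 2, mean = 14/2 ≈ 7.000
  cycle 1 → 0 → 1: weight = 14, length = 2, mean = 14/2 ≈ 7.000
Minimum mean = 2.000, attained e.g. along the cycle 0 → 0 with weight 2 and length 1. So λ(A) = 2/1 = 2.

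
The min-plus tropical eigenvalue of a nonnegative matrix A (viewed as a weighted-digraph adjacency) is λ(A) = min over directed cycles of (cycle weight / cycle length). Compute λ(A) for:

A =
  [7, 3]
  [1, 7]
λ(A) = 2

Enumerate directed cycles and compute their means (weight / length). Sample:
  cycle 0 → 0: weight = 7, length = 1, mean = 7/1 ≈ 7.000
  cycle 1 → 1: weight = 7, length = 1, mean = 7/1 ≈ 7.000
  cycle 0 → 1 → 0: weight = 4, length = 2, mean = 4/2 ≈ 2.000
  cycle 1 → 0 → 1: weight = 4, length = 2, mean = 4/2 ≈ 2.000
Minimum mean = 2.000, attained e.g. along the cycle 0 → 1 → 0 with weight 4 and length 2. So λ(A) = 4/2 = 2.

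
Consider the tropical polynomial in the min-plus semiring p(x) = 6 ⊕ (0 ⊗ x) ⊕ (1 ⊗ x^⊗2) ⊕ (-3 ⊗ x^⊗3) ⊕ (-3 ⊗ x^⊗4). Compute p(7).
p(7) = 6

A tropical monomial a ⊗ x^⊗i evaluates to a + i · x. Evaluating each term at x = 7:
  Term 0 contributes 6 + 0 · 7 = 6
  Term 1 contributes 0 + 1 · 7 = 7
  Term 2 contributes 1 + 2 · 7 = 15
  Term 3 contributes -3 + 3 · 7 = 18
  Term 4 contributes -3 + 4 · 7 = 25
p(7) = ⊕ of these = min[6, 7, 15, 18, 25] = 6.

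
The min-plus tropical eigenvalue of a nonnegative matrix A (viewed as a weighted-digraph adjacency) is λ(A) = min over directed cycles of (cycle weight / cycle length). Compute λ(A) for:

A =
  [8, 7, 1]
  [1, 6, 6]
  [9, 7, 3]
λ(A) = 3

Enumerate directed cycles and compute their means (weight / length). Sample:
  cycle 0 → 0: weight = 8, length = 1, mean = 8/1 ≈ 8.000
  cycle 1 → 1: weight = 6, length = 1, mean = 6/1 ≈ 6.000
  cycle 2 → 2: weight = 3, length = 1, mean = 3/1 ≈ 3.000
  cycle 0 → 1 → 0: weight = 8, length = 2, mean = 8/2 ≈ 4.000
  cycle 0 → 2 → 0: weight = 10, length = 2, mean = 10/2 ≈ 5.000
  cycle 1 → 0 → 1: weight = 8, length = 2, mean = 8/2 ≈ 4.000
Minimum mean = 3.000, attained e.g. along the cycle 2 → 2 with weight 3 and length 1. So λ(A) = 3/1 = 3.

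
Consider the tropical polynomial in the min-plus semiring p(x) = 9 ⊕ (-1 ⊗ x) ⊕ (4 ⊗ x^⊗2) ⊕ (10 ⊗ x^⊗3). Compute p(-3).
p(-3) = -4

A tropical monomial a ⊗ x^⊗i evaluates to a + i · x. Evaluating each term at x = -3:
  Term 0 contributes 9 + 0 · -3 = 9
  Term 1 contributes -1 + 1 · -3 = -4
  Term 2 contributes 4 + 2 · -3 = -2
  Term 3 contributes 10 + 3 · -3 = 1
p(-3) = ⊕ of these = min[9, -4, -2, 1] = -4.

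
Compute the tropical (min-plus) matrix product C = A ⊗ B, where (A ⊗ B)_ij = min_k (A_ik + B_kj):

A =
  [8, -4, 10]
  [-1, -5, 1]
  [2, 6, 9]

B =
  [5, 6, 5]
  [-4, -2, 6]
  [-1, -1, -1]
A ⊗ B =
  [-8, -6, 2]
  [-9, -7, 0]
  [2, 4, 7]

Apply the min-plus product entry-by-entry:
  C[0][0] = min over k of (A[0][0] + B[0][0] = 8 + 5 = 13, A[0][1] + B[1][0] = -4 + -4 = -8, A[0][2] + B[2][0] = 10 + -1 = 9) = -8 (attained at k = 1)
  C[0][1] = min over k of (A[0][0] + B[0][1] = 8 + 6 = 14, A[0][1] + B[1][1] = -4 + -2 = -6, A[0][2] + B[2][1] = 10 + -1 = 9) = -6 (attained at k = 1)
  C[0][2] = min over k of (A[0][0] + B[0][2] = 8 + 5 = 13, A[0][1] + B[1][2] = -4 + 6 = 2, A[0][2] + B[2][2] = 10 + -1 = 9) = 2 (attained at k = 1)
  C[1][0] = min over k of (A[1][0] + B[0][0] = -1 + 5 = 4, A[1][1] + B[1][0] = -5 + -4 = -9, A[1][2] + B[2][0] = 1 + -1 = 0) = -9 (attained at k = 1)
  C[1][1] = min over k of (A[1][0] + B[0][1] = -1 + 6 = 5, A[1][1] + B[1][1] = -5 + -2 = -7, A[1][2] + B[2][1] = 1 + -1 = 0) = -7 (attained at k = 1)
  C[1][2] = min over k of (A[1][0] + B[0][2] = -1 + 5 = 4, A[1][1] + B[1][2] = -5 + 6 = 1, A[1][2] + B[2][2] = 1 + -1 = 0) = 0 (attained at k = 2)
  C[2][0] = min over k of (A[2][0] + B[0][0] = 2 + 5 = 7, A[2][1] + B[1][0] = 6 + -4 = 2, A[2][2] + B[2][0] = 9 + -1 = 8) = 2 (attained at k = 1)
  C[2][1] = min over k of (A[2][0] + B[0][1] = 2 + 6 = 8, A[2][1] + B[1][1] = 6 + -2 = 4, A[2][2] + B[2][1] = 9 + -1 = 8) = 4 (attained at k = 1)
  C[2][2] = min over k of (A[2][0] + B[0][2] = 2 + 5 = 7, A[2][1] + B[1][2] = 6 + 6 = 12, A[2][2] + B[2][2] = 9 + -1 = 8) = 7 (attained at k = 0)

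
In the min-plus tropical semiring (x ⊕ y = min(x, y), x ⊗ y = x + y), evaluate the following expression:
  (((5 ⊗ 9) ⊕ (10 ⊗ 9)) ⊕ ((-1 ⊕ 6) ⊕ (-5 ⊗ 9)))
(((5 ⊗ 9) ⊕ (10 ⊗ 9)) ⊕ ((-1 ⊕ 6) ⊕ (-5 ⊗ 9))) = -1

Expand innermost to outermost. Recall ⊕ takes the minimum of its arguments and ⊗ takes their sum. Working out the expression (((5 ⊗ 9) ⊕ (10 ⊗ 9)) ⊕ ((-1 ⊕ 6) ⊕ (-5 ⊗ 9))) gives -1.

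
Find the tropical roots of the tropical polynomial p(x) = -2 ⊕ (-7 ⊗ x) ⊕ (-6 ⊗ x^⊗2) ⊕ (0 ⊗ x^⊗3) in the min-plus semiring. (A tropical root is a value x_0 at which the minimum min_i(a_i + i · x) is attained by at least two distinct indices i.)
Roots: {-6, -1, 5}

Each tropical root is a break point of the lower envelope of the lines y = a_i + i · x (there are 4 lines, with slopes 0, 1, ..., 3). Only the lines that attain the minimum somewhere contribute to roots; other lines are dominated. Here the surviving (envelope) indices are i = 3, i = 2, i = 1, i = 0.
Intersections between consecutive envelope lines give the roots: for adjacent envelope indices i < j the intersection is x = (a_i − a_j) / (j − i). Reading off the sorted break points: {-6, -1, 5}.
Verification: at each break x_0, at least two indices attain the minimum of min_i(a_i + i · x_0).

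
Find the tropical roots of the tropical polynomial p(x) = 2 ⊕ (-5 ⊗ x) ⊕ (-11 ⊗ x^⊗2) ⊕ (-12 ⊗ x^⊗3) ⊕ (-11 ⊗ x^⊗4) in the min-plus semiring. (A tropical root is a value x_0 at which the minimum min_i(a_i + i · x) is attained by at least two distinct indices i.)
Roots: {-1, 1, 6, 7}

Each tropical root is a break point of the lower envelope of the lines y = a_i + i · x (there are 5 lines, with slopes 0, 1, ..., 4). Only the lines that attain the minimum somewhere contribute to roots; other lines are dominated. Here the surviving (envelope) indices are i = 4, i = 3, i = 2, i = 1, i = 0.
Intersections between consecutive envelope lines give the roots: for adjacent envelope indices i < j the intersection is x = (a_i − a_j) / (j − i). Reading off the sorted break points: {-1, 1, 6, 7}.
Verification: at each break x_0, at least two indices attain the minimum of min_i(a_i + i · x_0).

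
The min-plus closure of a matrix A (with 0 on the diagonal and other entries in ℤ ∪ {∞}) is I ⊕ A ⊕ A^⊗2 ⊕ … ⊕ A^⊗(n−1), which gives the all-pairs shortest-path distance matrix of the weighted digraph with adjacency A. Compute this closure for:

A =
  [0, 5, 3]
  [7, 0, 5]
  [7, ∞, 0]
Closure =
  [0, 5, 3]
  [7, 0, 5]
  [7, 12, 0]

This is the Floyd-Warshall all-pairs shortest-path computation. For each intermediate vertex k = 0, 1, …, 2, update dist[i][j] ← min(dist[i][j], dist[i][k] + dist[k][j]). The final matrix gives, for each (i, j), the minimum total weight of any directed path from i to j (possibly empty when i = j).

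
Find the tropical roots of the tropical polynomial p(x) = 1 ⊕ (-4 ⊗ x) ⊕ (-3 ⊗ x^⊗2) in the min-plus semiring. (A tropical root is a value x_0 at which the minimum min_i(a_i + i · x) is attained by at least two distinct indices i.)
Roots: {-1, 5}

Each tropical root is a break point of the lower envelope of the lines y = a_i + i · x (there are 3 lines, with slopes 0, 1, ..., 2). Only the lines that attain the minimum somewhere contribute to roots; other lines are dominated. Here the surviving (envelope) indices are i = 2, i = 1, i = 0.
Intersections between consecutive envelope lines give the roots: for adjacent envelope indices i < j the intersection is x = (a_i − a_j) / (j − i). Reading off the sorted break points: {-1, 5}.
Verification: at each break x_0, at least two indices attain the minimum of min_i(a_i + i · x_0).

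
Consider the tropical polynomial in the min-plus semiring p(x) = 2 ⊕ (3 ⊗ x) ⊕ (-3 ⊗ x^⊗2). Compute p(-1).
p(-1) = -5

A tropical monomial a ⊗ x^⊗i evaluates to a + i · x. Evaluating each term at x = -1:
  Term 0 contributes 2 + 0 · -1 = 2
  Term 1 contributes 3 + 1 · -1 = 2
  Term 2 contributes -3 + 2 · -1 = -5
p(-1) = ⊕ of these = min[2, 2, -5] = -5.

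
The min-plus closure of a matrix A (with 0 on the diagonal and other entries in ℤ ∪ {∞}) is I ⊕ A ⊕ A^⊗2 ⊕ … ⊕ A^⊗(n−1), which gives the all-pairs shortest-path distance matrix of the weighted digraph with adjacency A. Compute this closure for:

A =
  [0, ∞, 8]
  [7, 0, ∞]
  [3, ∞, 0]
Closure =
  [0, ∞, 8]
  [7, 0, 15]
  [3, ∞, 0]

This is the Floyd-Warshall all-pairs shortest-path computation. For each intermediate vertex k = 0, 1, …, 2, update dist[i][j] ← min(dist[i][j], dist[i][k] + dist[k][j]). The final matrix gives, for each (i, j), the minimum total weight of any directed path from i to j (possibly empty when i = j).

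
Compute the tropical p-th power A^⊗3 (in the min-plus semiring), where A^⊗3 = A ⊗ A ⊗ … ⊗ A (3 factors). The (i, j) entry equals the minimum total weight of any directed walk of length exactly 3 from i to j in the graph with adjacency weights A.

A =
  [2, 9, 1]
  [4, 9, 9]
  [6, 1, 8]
A^⊗3 =
  [6, 4, 5]
  [8, 6, 7]
  [7, 8, 6]

Each entry (A^⊗3)_ij equals the minimum over all length-3 walks i = v_0 → v_1 → … → v_3 = j of Σ_t A[v_t][v_{t+1}]. For example, for (i, j) = (0, 2) we minimise over 9 possible intermediate vertex sequences; the minimum is 5, attained along the walk 0 → 0 → 0 → 2.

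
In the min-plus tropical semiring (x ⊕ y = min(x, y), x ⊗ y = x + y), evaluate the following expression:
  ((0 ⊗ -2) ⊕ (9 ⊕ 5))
((0 ⊗ -2) ⊕ (9 ⊕ 5)) = -2

Expand innermost to outermost. Recall ⊕ takes the minimum of its arguments and ⊗ takes their sum. Working out the expression ((0 ⊗ -2) ⊕ (9 ⊕ 5)) gives -2.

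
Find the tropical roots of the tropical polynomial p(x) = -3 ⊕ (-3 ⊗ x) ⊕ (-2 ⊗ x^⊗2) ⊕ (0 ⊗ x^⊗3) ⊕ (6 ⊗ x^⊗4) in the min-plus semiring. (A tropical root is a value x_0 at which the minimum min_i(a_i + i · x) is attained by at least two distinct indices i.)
Roots: {-6, -2, -1, 0}

Each tropical root is a break point of the lower envelope of the lines y = a_i + i · x (there are 5 lines, with slopes 0, 1, ..., 4). Only the lines that attain the minimum somewhere contribute to roots; other lines are dominated. Here the surviving (envelope) indices are i = 4, i = 3, i = 2, i = 1, i = 0.
Intersections between consecutive envelope lines give the roots: for adjacent envelope indices i < j the intersection is x = (a_i − a_j) / (j − i). Reading off the sorted break points: {-6, -2, -1, 0}.
Verification: at each break x_0, at least two indices attain the minimum of min_i(a_i + i · x_0).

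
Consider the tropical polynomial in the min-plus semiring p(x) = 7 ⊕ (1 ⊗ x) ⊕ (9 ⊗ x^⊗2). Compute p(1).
p(1) = 2

A tropical monomial a ⊗ x^⊗i evaluates to a + i · x. Evaluating each term at x = 1:
  Term 0 contributes 7 + 0 · 1 = 7
  Term 1 contributes 1 + 1 · 1 = 2
  Term 2 contributes 9 + 2 · 1 = 11
p(1) = ⊕ of these = min[7, 2, 11] = 2.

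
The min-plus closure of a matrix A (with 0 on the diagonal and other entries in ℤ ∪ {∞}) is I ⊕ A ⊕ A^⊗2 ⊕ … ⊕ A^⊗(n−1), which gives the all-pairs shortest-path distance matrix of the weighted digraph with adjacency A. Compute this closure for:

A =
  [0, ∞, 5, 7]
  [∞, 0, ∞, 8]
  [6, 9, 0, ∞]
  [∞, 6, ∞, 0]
Closure =
  [0, 13, 5, 7]
  [∞, 0, ∞, 8]
  [6, 9, 0, 13]
  [∞, 6, ∞, 0]

This is the Floyd-Warshall all-pairs shortest-path computation. For each intermediate vertex k = 0, 1, …, 3, update dist[i][j] ← min(dist[i][j], dist[i][k] + dist[k][j]). The final matrix gives, for each (i, j), the minimum total weight of any directed path from i to j (possibly empty when i = j).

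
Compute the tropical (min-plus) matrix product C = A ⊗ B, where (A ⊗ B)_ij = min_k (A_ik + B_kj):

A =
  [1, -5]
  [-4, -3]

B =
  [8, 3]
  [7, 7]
A ⊗ B =
  [2, 2]
  [4, -1]

Apply the min-plus product entry-by-entry:
  C[0][0] = min over k of (A[0][0] + B[0][0] = 1 + 8 = 9, A[0][1] + B[1][0] = -5 + 7 = 2) = 2 (attained at k = 1)
  C[0][1] = min over k of (A[0][0] + B[0][1] = 1 + 3 = 4, A[0][1] + B[1][1] = -5 + 7 = 2) = 2 (attained at k = 1)
  C[1][0] = min over k of (A[1][0] + B[0][0] = -4 + 8 = 4, A[1][1] + B[1][0] = -3 + 7 = 4) = 4 (attained at k = 0)
  C[1][1] = min over k of (A[1][0] + B[0][1] = -4 + 3 = -1, A[1][1] + B[1][1] = -3 + 7 = 4) = -1 (attained at k = 0)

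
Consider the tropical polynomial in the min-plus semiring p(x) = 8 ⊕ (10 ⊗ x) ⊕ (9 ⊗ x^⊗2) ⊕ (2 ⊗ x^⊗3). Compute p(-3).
p(-3) = -7

A tropical monomial a ⊗ x^⊗i evaluates to a + i · x. Evaluating each term at x = -3:
  Term 0 contributes 8 + 0 · -3 = 8
  Term 1 contributes 10 + 1 · -3 = 7
  Term 2 contributes 9 + 2 · -3 = 3
  Term 3 contributes 2 + 3 · -3 = -7
p(-3) = ⊕ of these = min[8, 7, 3, -7] = -7.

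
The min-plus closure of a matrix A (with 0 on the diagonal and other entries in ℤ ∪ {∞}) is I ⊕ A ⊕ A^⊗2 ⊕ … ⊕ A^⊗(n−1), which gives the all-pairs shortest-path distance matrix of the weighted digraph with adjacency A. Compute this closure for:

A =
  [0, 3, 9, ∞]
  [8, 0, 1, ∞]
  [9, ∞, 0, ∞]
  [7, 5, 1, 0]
Closure =
  [0, 3, 4, ∞]
  [8, 0, 1, ∞]
  [9, 12, 0, ∞]
  [7, 5, 1, 0]

This is the Floyd-Warshall all-pairs shortest-path computation. For each intermediate vertex k = 0, 1, …, 3, update dist[i][j] ← min(dist[i][j], dist[i][k] + dist[k][j]). The final matrix gives, for each (i, j), the minimum total weight of any directed path from i to j (possibly empty when i = j).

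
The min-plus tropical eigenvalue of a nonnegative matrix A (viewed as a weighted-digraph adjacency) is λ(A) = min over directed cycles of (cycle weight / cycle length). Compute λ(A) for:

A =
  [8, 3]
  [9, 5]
λ(A) = 5

Enumerate directed cycles and compute their means (weight / length). Sample:
  cycle 0 → 0: weight = 8, length = 1, mean = 8/1 ≈ 8.000
  cycle 1 → 1: weight = 5, length = 1, mean = 5/1 ≈ 5.000
  cycle 0 → 1 → 0: weight = 12, length = 2, mean = 12/2 ≈ 6.000
  cycle 1 → 0 → 1: weight = 12, length = 2, mean = 12/2 ≈ 6.000
Minimum mean = 5.000, attained e.g. along the cycle 1 → 1 with weight 5 and length 1. So λ(A) = 5/1 = 5.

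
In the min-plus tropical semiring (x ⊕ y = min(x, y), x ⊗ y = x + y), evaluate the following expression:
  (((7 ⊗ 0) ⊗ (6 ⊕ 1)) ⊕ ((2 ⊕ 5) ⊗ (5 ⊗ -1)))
(((7 ⊗ 0) ⊗ (6 ⊕ 1)) ⊕ ((2 ⊕ 5) ⊗ (5 ⊗ -1))) = 6

Expand innermost to outermost. Recall ⊕ takes the minimum of its arguments and ⊗ takes their sum. Working out the expression (((7 ⊗ 0) ⊗ (6 ⊕ 1)) ⊕ ((2 ⊕ 5) ⊗ (5 ⊗ -1))) gives 6.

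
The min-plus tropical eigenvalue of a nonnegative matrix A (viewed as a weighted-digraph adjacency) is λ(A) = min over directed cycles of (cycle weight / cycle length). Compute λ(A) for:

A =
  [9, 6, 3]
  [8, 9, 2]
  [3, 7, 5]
λ(A) = 3

Enumerate directed cycles and compute their means (weight / length). Sample:
  cycle 0 → 0: weight = 9, length = 1, mean = 9/1 ≈ 9.000
  cycle 1 → 1: weight = 9, length = 1, mean = 9/1 ≈ 9.000
  cycle 2 → 2: weight = 5, length = 1, mean = 5/1 ≈ 5.000
  cycle 0 → 1 → 0: weight = 14, length = 2, mean = 14/2 ≈ 7.000
  cycle 0 → 2 → 0: weight = 6, length = 2, mean = 6/2 ≈ 3.000
  cycle 1 → 0 → 1: weight = 14, length = 2, mean = 14/2 ≈ 7.000
Minimum mean = 3.000, attained e.g. along the cycle 0 → 2 → 0 with weight 6 and length 2. So λ(A) = 6/2 = 3.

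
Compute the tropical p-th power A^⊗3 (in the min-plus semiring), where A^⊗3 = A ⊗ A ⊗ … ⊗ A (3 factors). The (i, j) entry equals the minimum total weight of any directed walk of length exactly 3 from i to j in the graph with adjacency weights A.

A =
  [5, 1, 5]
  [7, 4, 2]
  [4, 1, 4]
A^⊗3 =
  [7, 4, 7]
  [10, 7, 5]
  [7, 4, 7]

Each entry (A^⊗3)_ij equals the minimum over all length-3 walks i = v_0 → v_1 → … → v_3 = j of Σ_t A[v_t][v_{t+1}]. For example, for (i, j) = (0, 2) we minimise over 9 possible intermediate vertex sequences; the minimum is 7, attained along the walk 0 → 1 → 1 → 2.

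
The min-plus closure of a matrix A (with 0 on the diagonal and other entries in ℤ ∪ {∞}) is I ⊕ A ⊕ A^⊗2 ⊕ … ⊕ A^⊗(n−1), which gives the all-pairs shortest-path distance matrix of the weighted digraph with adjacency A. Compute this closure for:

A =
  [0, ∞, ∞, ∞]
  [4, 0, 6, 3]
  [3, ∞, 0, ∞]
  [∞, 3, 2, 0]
Closure =
  [0, ∞, ∞, ∞]
  [4, 0, 5, 3]
  [3, ∞, 0, ∞]
  [5, 3, 2, 0]

This is the Floyd-Warshall all-pairs shortest-path computation. For each intermediate vertex k = 0, 1, …, 3, update dist[i][j] ← min(dist[i][j], dist[i][k] + dist[k][j]). The final matrix gives, for each (i, j), the minimum total weight of any directed path from i to j (possibly empty when i = j).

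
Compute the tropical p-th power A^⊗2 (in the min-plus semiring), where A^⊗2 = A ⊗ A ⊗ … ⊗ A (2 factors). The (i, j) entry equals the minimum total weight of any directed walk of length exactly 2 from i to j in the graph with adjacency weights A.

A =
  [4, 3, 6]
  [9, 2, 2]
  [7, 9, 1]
A^⊗2 =
  [8, 5, 5]
  [9, 4, 3]
  [8, 10, 2]

Each entry (A^⊗2)_ij equals the minimum over all length-2 walks i = v_0 → v_1 → … → v_2 = j of Σ_t A[v_t][v_{t+1}]. For example, for (i, j) = (0, 2) we minimise over 3 possible intermediate vertex sequences; the minimum is 5, attained along the walk 0 → 1 → 2.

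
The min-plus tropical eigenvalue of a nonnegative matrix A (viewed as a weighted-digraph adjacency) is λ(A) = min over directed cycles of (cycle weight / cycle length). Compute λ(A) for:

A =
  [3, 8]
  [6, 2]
λ(A) = 2

Enumerate directed cycles and compute their means (weight / length). Sample:
  cycle 0 → 0: weight = 3, length = 1, mean = 3/1 ≈ 3.000
  cycle 1 → 1: weight = 2, length = 1, mean = 2/1 ≈ 2.000
  cycle 0 → 1 → 0: weight = 14, length = 2, mean = 14/2 ≈ 7.000
  cycle 1 → 0 → 1: weight = 14, length = 2, mean = 14/2 ≈ 7.000
Minimum mean = 2.000, attained e.g. along the cycle 1 → 1 with weight 2 and length 1. So λ(A) = 2/1 = 2.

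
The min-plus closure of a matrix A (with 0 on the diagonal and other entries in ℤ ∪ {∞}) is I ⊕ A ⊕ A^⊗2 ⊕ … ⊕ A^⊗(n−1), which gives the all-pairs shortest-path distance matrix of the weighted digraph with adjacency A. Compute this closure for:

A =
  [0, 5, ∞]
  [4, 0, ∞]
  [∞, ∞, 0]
Closure =
  [0, 5, ∞]
  [4, 0, ∞]
  [∞, ∞, 0]

This is the Floyd-Warshall all-pairs shortest-path computation. For each intermediate vertex k = 0, 1, …, 2, update dist[i][j] ← min(dist[i][j], dist[i][k] + dist[k][j]). The final matrix gives, for each (i, j), the minimum total weight of any directed path from i to j (possibly empty when i = j).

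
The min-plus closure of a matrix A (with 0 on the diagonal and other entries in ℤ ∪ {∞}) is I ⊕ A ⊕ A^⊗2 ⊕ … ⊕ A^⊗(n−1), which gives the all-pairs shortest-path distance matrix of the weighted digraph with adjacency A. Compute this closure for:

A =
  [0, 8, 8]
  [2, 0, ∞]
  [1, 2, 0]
Closure =
  [0, 8, 8]
  [2, 0, 10]
  [1, 2, 0]

This is the Floyd-Warshall all-pairs shortest-path computation. For each intermediate vertex k = 0, 1, …, 2, update dist[i][j] ← min(dist[i][j], dist[i][k] + dist[k][j]). The final matrix gives, for each (i, j), the minimum total weight of any directed path from i to j (possibly empty when i = j).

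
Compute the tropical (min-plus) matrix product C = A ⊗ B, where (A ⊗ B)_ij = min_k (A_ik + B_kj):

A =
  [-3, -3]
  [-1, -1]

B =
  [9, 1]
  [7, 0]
A ⊗ B =
  [4, -3]
  [6, -1]

Apply the min-plus product entry-by-entry:
  C[0][0] = min over k of (A[0][0] + B[0][0] = -3 + 9 = 6, A[0][1] + B[1][0] = -3 + 7 = 4) = 4 (attained at k = 1)
  C[0][1] = min over k of (A[0][0] + B[0][1] = -3 + 1 = -2, A[0][1] + B[1][1] = -3 + 0 = -3) = -3 (attained at k = 1)
  C[1][0] = min over k of (A[1][0] + B[0][0] = -1 + 9 = 8, A[1][1] + B[1][0] = -1 + 7 = 6) = 6 (attained at k = 1)
  C[1][1] = min over k of (A[1][0] + B[0][1] = -1 + 1 = 0, A[1][1] + B[1][1] = -1 + 0 = -1) = -1 (attained at k = 1)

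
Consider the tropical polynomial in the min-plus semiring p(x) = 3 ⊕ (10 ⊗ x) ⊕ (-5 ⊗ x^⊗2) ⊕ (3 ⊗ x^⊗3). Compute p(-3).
p(-3) = -11

A tropical monomial a ⊗ x^⊗i evaluates to a + i · x. Evaluating each term at x = -3:
  Term 0 contributes 3 + 0 · -3 = 3
  Term 1 contributes 10 + 1 · -3 = 7
  Term 2 contributes -5 + 2 · -3 = -11
  Term 3 contributes 3 + 3 · -3 = -6
p(-3) = ⊕ of these = min[3, 7, -11, -6] = -11.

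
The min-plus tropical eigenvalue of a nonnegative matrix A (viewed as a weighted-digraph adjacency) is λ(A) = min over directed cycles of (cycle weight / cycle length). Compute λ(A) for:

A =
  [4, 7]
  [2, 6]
λ(A) = 4

Enumerate directed cycles and compute their means (weight / length). Sample:
  cycle 0 → 0: weight = 4, length = 1, mean = 4/1 ≈ 4.000
  cycle 1 → 1: weight = 6, length = 1, mean = 6/1 ≈ 6.000
  cycle 0 → 1 → 0: weight = 9, length = 2, mean = 9/2 ≈ 4.500
  cycle 1 → 0 → 1: weight = 9, length = 2, mean = 9/2 ≈ 4.500
Minimum mean = 4.000, attained e.g. along the cycle 0 → 0 with weight 4 and length 1. So λ(A) = 4/1 = 4.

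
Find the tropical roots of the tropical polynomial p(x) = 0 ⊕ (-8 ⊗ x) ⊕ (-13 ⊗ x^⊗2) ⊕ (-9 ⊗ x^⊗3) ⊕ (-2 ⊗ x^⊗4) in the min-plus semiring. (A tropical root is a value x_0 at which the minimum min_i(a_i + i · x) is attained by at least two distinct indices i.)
Roots: {-7, -4, 5, 8}

Each tropical root is a break point of the lower envelope of the lines y = a_i + i · x (there are 5 lines, with slopes 0, 1, ..., 4). Only the lines that attain the minimum somewhere contribute to roots; other lines are dominated. Here the surviving (envelope) indices are i = 4, i = 3, i = 2, i = 1, i = 0.
Intersections between consecutive envelope lines give the roots: for adjacent envelope indices i < j the intersection is x = (a_i − a_j) / (j − i). Reading off the sorted break points: {-7, -4, 5, 8}.
Verification: at each break x_0, at least two indices attain the minimum of min_i(a_i + i · x_0).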